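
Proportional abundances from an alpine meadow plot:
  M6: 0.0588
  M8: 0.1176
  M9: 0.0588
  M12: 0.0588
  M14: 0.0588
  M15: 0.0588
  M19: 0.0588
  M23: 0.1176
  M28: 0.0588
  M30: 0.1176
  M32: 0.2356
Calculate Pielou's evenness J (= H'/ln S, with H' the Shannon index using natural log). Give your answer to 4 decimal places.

H' = −Σ pᵢ ln pᵢ = −((-0.166616) + (-0.251719) + (-0.166616) + (-0.166616) + (-0.166616) + (-0.166616) + (-0.166616) + (-0.251719) + (-0.166616) + (-0.251719) + (-0.340588)) = 2.262060 (working shown to 6 dp, full precision carried).
With S = 11 species, ln S = 2.397895, so J = 2.262060/2.397895 = 0.943352, i.e. 0.9434 to 4 decimal places.

0.9434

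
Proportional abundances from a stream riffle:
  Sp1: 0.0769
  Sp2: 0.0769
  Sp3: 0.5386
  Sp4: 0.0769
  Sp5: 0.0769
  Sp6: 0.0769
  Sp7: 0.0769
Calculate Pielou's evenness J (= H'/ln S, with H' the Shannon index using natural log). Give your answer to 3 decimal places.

0.780

H' = −Σ pᵢ ln pᵢ = −((-0.19727) + (-0.19727) + (-0.33328) + (-0.19727) + (-0.19727) + (-0.19727) + (-0.19727)) = 1.51688 (working shown to 5 dp, full precision carried).
With S = 7 species, ln S = 1.94591, so J = 1.51688/1.94591 = 0.77952, i.e. 0.780 to 3 decimal places.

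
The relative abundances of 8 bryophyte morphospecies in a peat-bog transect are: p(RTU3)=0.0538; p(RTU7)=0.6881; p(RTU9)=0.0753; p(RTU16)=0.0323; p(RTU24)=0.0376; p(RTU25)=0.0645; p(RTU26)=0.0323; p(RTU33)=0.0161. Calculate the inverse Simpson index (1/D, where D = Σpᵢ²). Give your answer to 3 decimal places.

D = 0.0538² + 0.6881² + 0.0753² + 0.0323² + 0.0376² + 0.0645² + 0.0323² + 0.0161² = 0.002894 + 0.473482 + 0.005670 + 0.001043 + 0.001414 + 0.004160 + 0.001043 + 0.000259 = 0.489966 (working shown to 6 dp, full precision carried).
So 1/D = 2.04096, i.e. 2.041 to 3 decimal places.

2.041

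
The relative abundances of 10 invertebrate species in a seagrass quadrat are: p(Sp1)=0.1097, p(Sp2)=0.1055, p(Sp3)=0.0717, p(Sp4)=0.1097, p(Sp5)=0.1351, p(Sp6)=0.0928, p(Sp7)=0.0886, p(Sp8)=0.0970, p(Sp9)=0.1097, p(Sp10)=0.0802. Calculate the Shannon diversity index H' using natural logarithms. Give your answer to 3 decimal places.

2.288

Each pᵢ ln pᵢ term (working shown to 5 dp, full precision carried): 0.1097×(-2.21001)=-0.24244, 0.1055×(-2.24904)=-0.23727, 0.0717×(-2.63526)=-0.18895, 0.1097×(-2.21001)=-0.24244, 0.1351×(-2.00174)=-0.27044, 0.0928×(-2.37731)=-0.22061, 0.0886×(-2.42362)=-0.21473, 0.097×(-2.33304)=-0.22631, 0.1097×(-2.21001)=-0.24244, 0.0802×(-2.52323)=-0.20236.
Sum = -2.28799, so H' = 2.288.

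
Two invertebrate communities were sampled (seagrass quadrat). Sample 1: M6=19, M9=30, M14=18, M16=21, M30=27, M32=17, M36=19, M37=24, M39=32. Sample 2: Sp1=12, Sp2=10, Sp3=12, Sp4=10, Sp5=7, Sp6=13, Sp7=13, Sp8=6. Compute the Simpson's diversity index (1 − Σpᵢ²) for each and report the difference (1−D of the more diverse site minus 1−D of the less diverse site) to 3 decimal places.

0.015

Sample 1: N=207, proportions 0.09179, 0.14493, 0.08696, 0.10145, 0.13043, 0.08213, 0.09179, 0.11594, 0.15459, giving 1−D = 0.88319 (working shown to 5 dp, full precision carried).
Sample 2: N=83, proportions 0.14458, 0.12048, 0.14458, 0.12048, 0.08434, 0.15663, 0.15663, 0.07229, giving 1−D = 0.86776.
Difference = |0.88319 − 0.86776| = 0.01543, i.e. 0.015 to 3 decimal places.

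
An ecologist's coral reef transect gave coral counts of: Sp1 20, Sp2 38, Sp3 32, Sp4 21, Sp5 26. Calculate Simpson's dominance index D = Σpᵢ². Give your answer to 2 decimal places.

0.21

Total N = 20+38+32+21+26 = 137, so the proportions are 0.146, 0.2774, 0.2336, 0.1533, 0.1898 (working shown to 4 dp, full precision carried).
D = 0.146² + 0.2774² + 0.2336² + 0.1533² + 0.1898² = 0.0213 + 0.0769 + 0.0546 + 0.0235 + 0.0360 = 0.2123.
To 2 decimal places, D = 0.21.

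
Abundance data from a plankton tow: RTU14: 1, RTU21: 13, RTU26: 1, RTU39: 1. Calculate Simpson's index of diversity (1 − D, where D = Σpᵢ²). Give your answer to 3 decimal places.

0.328

Total N = 1+13+1+1 = 16, so the proportions are 0.0625, 0.8125, 0.0625, 0.0625 (working shown to 5 dp, full precision carried).
D = 0.0625² + 0.8125² + 0.0625² + 0.0625² = 0.00391 + 0.66016 + 0.00391 + 0.00391 = 0.67188.
So 1 − D = 0.32812, i.e. 0.328 to 3 decimal places.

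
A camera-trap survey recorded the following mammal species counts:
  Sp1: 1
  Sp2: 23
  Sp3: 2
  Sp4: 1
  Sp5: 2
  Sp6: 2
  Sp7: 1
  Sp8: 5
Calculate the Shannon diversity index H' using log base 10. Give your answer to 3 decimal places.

Total N = 1+23+2+1+2+2+1+5 = 37, so the proportions are 0.02703, 0.62162, 0.05405, 0.02703, 0.05405, 0.05405, 0.02703, 0.13514 (working shown to 5 dp, full precision carried).
Each pᵢ log₁₀ pᵢ term: 0.02703×(-1.56820)=-0.04238, 0.62162×(-0.20647)=-0.12835, 0.05405×(-1.26717)=-0.06850, 0.02703×(-1.56820)=-0.04238, 0.05405×(-1.26717)=-0.06850, 0.05405×(-1.26717)=-0.06850, 0.02703×(-1.56820)=-0.04238, 0.13514×(-0.86923)=-0.11746.
Sum = -0.57845, so H' = 0.578.

0.578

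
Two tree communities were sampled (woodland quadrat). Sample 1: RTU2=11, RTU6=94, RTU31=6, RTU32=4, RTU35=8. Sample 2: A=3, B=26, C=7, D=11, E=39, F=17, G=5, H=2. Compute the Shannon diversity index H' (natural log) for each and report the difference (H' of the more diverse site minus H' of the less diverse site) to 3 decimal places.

Sample 1: N=123, proportions 0.08943, 0.76423, 0.04878, 0.03252, 0.06504, giving H' = 0.85789 (working shown to 5 dp, full precision carried).
Sample 2: N=110, proportions 0.02727, 0.23636, 0.06364, 0.1, 0.35455, 0.15455, 0.04545, 0.01818, giving H' = 1.71428.
Difference = |0.85789 − 1.71428| = 0.85639, i.e. 0.856 to 3 decimal places.

0.856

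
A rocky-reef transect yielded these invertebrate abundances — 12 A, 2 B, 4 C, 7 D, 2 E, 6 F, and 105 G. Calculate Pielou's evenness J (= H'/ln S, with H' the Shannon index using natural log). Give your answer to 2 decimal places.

0.48

Total N = 12+2+4+7+2+6+105 = 138, so the proportions are 0.087, 0.0145, 0.029, 0.0507, 0.0145, 0.0435, 0.7609 (working shown to 4 dp, full precision carried).
H' = −Σ pᵢ ln pᵢ = −((-0.2124) + (-0.0614) + (-0.1026) + (-0.1512) + (-0.0614) + (-0.1363) + (-0.2079)) = 0.9332.
With S = 7 species, ln S = 1.9459, so J = 0.9332/1.9459 = 0.4796, i.e. 0.48 to 2 decimal places.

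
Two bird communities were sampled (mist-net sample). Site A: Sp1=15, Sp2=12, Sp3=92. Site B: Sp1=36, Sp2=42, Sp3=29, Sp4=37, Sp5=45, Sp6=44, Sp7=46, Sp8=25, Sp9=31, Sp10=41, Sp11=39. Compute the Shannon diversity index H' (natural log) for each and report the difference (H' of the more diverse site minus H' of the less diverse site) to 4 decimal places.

1.6906

Site A: N=119, proportions 0.12605042, 0.10084034, 0.77310924, giving H' = 0.69135726 (working shown to 8 dp, full precision carried).
Site B: N=415, proportions 0.08674699, 0.10120482, 0.06987952, 0.08915663, 0.10843373, 0.1060241, 0.11084337, 0.06024096, 0.0746988, 0.09879518, 0.0939759, giving H' = 2.38194872.
Difference = |0.69135726 − 2.38194872| = 1.69059146, i.e. 1.6906 to 4 decimal places.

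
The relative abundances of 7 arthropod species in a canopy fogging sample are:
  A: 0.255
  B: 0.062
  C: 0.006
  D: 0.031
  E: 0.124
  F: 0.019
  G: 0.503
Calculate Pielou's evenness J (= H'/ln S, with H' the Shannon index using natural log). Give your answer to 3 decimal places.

H' = −Σ pᵢ ln pᵢ = −((-0.34846) + (-0.17240) + (-0.03070) + (-0.10769) + (-0.25885) + (-0.07530) + (-0.34564)) = 1.33903 (working shown to 5 dp, full precision carried).
With S = 7 species, ln S = 1.94591, so J = 1.33903/1.94591 = 0.68813, i.e. 0.688 to 3 decimal places.

0.688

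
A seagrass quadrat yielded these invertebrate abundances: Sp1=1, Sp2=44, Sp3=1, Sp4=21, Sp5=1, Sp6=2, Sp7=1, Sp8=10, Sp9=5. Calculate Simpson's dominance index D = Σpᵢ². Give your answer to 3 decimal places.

0.339

Total N = 1+44+1+21+1+2+1+10+5 = 86, so the proportions are 0.01163, 0.51163, 0.01163, 0.24419, 0.01163, 0.02326, 0.01163, 0.11628, 0.05814 (working shown to 5 dp, full precision carried).
D = 0.01163² + 0.51163² + 0.01163² + 0.24419² + 0.01163² + 0.02326² + 0.01163² + 0.11628² + 0.05814² = 0.00014 + 0.26176 + 0.00014 + 0.05963 + 0.00014 + 0.00054 + 0.00014 + 0.01352 + 0.00338 = 0.33937.
To 3 decimal places, D = 0.339.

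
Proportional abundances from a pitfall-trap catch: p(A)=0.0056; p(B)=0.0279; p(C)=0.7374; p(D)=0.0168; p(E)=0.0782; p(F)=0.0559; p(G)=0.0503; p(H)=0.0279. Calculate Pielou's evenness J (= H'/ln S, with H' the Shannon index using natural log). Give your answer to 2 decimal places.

0.50

H' = −Σ pᵢ ln pᵢ = −((-0.0290) + (-0.0999) + (-0.2246) + (-0.0687) + (-0.1993) + (-0.1612) + (-0.1504) + (-0.0999)) = 1.0329 (working shown to 4 dp, full precision carried).
With S = 8 species, ln S = 2.0794, so J = 1.0329/2.0794 = 0.4967, i.e. 0.50 to 2 decimal places.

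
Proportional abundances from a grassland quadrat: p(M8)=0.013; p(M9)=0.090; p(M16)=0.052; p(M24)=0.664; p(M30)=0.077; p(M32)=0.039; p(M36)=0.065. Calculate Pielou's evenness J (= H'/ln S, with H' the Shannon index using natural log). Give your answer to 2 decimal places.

0.62

H' = −Σ pᵢ ln pᵢ = −((-0.0565) + (-0.2167) + (-0.1537) + (-0.2719) + (-0.1974) + (-0.1265) + (-0.1777)) = 1.2004 (working shown to 4 dp, full precision carried).
With S = 7 species, ln S = 1.9459, so J = 1.2004/1.9459 = 0.6169, i.e. 0.62 to 2 decimal places.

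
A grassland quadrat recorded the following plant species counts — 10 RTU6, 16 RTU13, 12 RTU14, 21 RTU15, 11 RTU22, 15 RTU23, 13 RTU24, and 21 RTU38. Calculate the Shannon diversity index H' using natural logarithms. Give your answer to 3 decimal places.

2.045

Total N = 10+16+12+21+11+15+13+21 = 119, so the proportions are 0.08403, 0.13445, 0.10084, 0.17647, 0.09244, 0.12605, 0.10924, 0.17647 (working shown to 5 dp, full precision carried).
Each pᵢ ln pᵢ term: 0.08403×(-2.47654)=-0.20811, 0.13445×(-2.00653)=-0.26979, 0.10084×(-2.29422)=-0.23135, 0.17647×(-1.73460)=-0.30611, 0.09244×(-2.38123)=-0.22011, 0.12605×(-2.07107)=-0.26106, 0.10924×(-2.21417)=-0.24188, 0.17647×(-1.73460)=-0.30611.
Sum = -2.04452, so H' = 2.045.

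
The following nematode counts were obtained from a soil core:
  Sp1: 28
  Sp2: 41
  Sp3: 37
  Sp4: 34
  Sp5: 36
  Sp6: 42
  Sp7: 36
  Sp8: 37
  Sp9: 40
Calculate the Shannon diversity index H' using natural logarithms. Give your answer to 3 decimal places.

Total N = 28+41+37+34+36+42+36+37+40 = 331, so the proportions are 0.08459, 0.12387, 0.11178, 0.10272, 0.10876, 0.12689, 0.10876, 0.11178, 0.12085 (working shown to 5 dp, full precision carried).
Each pᵢ ln pᵢ term: 0.08459×(-2.46991)=-0.20894, 0.12387×(-2.08855)=-0.25870, 0.11178×(-2.19120)=-0.24494, 0.10272×(-2.27576)=-0.23376, 0.10876×(-2.21860)=-0.24130, 0.12689×(-2.06445)=-0.26195, 0.10876×(-2.21860)=-0.24130, 0.11178×(-2.19120)=-0.24494, 0.12085×(-2.11324)=-0.25538.
Sum = -2.19120, so H' = 2.191.

2.191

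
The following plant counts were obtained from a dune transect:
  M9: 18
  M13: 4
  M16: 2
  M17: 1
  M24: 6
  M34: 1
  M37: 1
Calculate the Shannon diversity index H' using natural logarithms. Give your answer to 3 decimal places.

1.384

Total N = 18+4+2+1+6+1+1 = 33, so the proportions are 0.54545, 0.12121, 0.06061, 0.0303, 0.18182, 0.0303, 0.0303 (working shown to 5 dp, full precision carried).
Each pᵢ ln pᵢ term: 0.54545×(-0.60614)=-0.33062, 0.12121×(-2.11021)=-0.25578, 0.06061×(-2.80336)=-0.16990, 0.0303×(-3.49651)=-0.10595, 0.18182×(-1.70475)=-0.30995, 0.0303×(-3.49651)=-0.10595, 0.0303×(-3.49651)=-0.10595.
Sum = -1.38412, so H' = 1.384.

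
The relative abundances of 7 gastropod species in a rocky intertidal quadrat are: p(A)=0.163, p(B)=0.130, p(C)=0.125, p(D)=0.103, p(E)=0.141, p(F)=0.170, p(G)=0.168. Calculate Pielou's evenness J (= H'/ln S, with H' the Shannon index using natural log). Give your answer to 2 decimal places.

H' = −Σ pᵢ ln pᵢ = −((-0.2957) + (-0.2652) + (-0.2599) + (-0.2341) + (-0.2762) + (-0.3012) + (-0.2997)) = 1.9321 (working shown to 4 dp, full precision carried).
With S = 7 species, ln S = 1.9459, so J = 1.9321/1.9459 = 0.9929, i.e. 0.99 to 2 decimal places.

0.99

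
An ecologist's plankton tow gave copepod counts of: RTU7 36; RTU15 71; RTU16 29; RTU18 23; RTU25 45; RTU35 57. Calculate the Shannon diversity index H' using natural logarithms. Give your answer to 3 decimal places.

1.721

Total N = 36+71+29+23+45+57 = 261, so the proportions are 0.13793, 0.27203, 0.11111, 0.08812, 0.17241, 0.21839 (working shown to 5 dp, full precision carried).
Each pᵢ ln pᵢ term: 0.13793×(-1.98100)=-0.27324, 0.27203×(-1.30184)=-0.35414, 0.11111×(-2.19722)=-0.24414, 0.08812×(-2.42903)=-0.21405, 0.17241×(-1.75786)=-0.30308, 0.21839×(-1.52147)=-0.33227.
Sum = -1.72092, so H' = 1.721.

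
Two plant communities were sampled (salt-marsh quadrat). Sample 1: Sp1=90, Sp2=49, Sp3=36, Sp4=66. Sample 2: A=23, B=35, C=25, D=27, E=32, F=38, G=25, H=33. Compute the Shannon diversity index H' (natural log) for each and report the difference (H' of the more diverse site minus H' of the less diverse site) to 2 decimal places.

Sample 1: N=241, proportions 0.3734, 0.2033, 0.1494, 0.2739, giving H' = 1.3304 (working shown to 4 dp, full precision carried).
Sample 2: N=238, proportions 0.0966, 0.1471, 0.105, 0.1134, 0.1345, 0.1597, 0.105, 0.1387, giving H' = 2.0647.
Difference = |1.3304 − 2.0647| = 0.7343, i.e. 0.73 to 2 decimal places.

0.73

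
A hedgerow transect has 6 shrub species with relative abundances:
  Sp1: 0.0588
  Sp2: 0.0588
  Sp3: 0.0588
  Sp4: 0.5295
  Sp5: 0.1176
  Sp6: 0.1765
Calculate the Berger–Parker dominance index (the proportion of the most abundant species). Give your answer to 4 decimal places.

The largest proportion is 0.5295, i.e. d = 0.5295 to 4 decimal places.

0.5295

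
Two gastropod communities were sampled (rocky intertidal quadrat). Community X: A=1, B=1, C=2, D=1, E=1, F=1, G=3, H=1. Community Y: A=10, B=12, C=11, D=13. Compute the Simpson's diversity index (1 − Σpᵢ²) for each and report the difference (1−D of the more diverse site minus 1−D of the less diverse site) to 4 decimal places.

0.0953

Community X: N=11, proportions 0.090909, 0.090909, 0.181818, 0.090909, 0.090909, 0.090909, 0.272727, 0.090909, giving 1−D = 0.842975 (working shown to 6 dp, full precision carried).
Community Y: N=46, proportions 0.217391, 0.26087, 0.23913, 0.282609, giving 1−D = 0.747637.
Difference = |0.842975 − 0.747637| = 0.095338, i.e. 0.0953 to 4 decimal places.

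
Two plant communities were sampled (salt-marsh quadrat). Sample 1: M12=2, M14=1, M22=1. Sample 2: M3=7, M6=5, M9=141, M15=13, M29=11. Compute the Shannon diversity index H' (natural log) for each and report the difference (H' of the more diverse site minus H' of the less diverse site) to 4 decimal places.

0.2656

Sample 1: N=4, proportions 0.5, 0.25, 0.25, giving H' = 1.039721 (working shown to 6 dp, full precision carried).
Sample 2: N=177, proportions 0.039548, 0.028249, 0.79661, 0.073446, 0.062147, giving H' = 0.774088.
Difference = |1.039721 − 0.774088| = 0.265633, i.e. 0.2656 to 4 decimal places.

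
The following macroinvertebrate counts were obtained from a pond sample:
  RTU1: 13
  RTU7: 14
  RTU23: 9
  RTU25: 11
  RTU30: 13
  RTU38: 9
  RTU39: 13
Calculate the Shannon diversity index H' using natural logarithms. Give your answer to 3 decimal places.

Total N = 13+14+9+11+13+9+13 = 82, so the proportions are 0.15854, 0.17073, 0.10976, 0.13415, 0.15854, 0.10976, 0.15854 (working shown to 5 dp, full precision carried).
Each pᵢ ln pᵢ term: 0.15854×(-1.84177)=-0.29199, 0.17073×(-1.76766)=-0.30180, 0.10976×(-2.20949)=-0.24251, 0.13415×(-2.00882)=-0.26948, 0.15854×(-1.84177)=-0.29199, 0.10976×(-2.20949)=-0.24251, 0.15854×(-1.84177)=-0.29199.
Sum = -1.93225, so H' = 1.932.

1.932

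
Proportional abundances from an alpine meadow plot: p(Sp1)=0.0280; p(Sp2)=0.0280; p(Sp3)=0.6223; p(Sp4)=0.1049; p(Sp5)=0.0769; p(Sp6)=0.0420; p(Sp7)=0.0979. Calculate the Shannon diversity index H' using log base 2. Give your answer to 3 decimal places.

1.861

Each pᵢ log₂ pᵢ term (working shown to 5 dp, full precision carried): 0.028×(-5.15843)=-0.14444, 0.028×(-5.15843)=-0.14444, 0.6223×(-0.68432)=-0.42585, 0.1049×(-3.25291)=-0.34123, 0.0769×(-3.70087)=-0.28460, 0.042×(-4.57347)=-0.19209, 0.0979×(-3.35255)=-0.32821.
Sum = -1.86085, so H' = 1.861.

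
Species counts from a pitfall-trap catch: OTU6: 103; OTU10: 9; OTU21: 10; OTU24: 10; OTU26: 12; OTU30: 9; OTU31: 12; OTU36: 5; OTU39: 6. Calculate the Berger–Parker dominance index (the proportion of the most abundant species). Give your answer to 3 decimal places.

Total N = 103+9+10+10+12+9+12+5+6 = 176, so the proportions are 0.58523, 0.05114, 0.05682, 0.05682, 0.06818, 0.05114, 0.06818, 0.02841, 0.03409 (working shown to 5 dp, full precision carried).
The largest proportion is 0.58523, i.e. d = 0.585 to 3 decimal places.

0.585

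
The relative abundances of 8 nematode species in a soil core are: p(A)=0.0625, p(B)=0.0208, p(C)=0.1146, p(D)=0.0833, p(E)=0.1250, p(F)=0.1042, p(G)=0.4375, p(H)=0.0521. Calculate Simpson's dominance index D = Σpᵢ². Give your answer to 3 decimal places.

D = 0.0625² + 0.0208² + 0.1146² + 0.0833² + 0.125² + 0.1042² + 0.4375² + 0.0521² = 0.00391 + 0.00043 + 0.01313 + 0.00694 + 0.01562 + 0.01086 + 0.19141 + 0.00271 = 0.24501 (working shown to 5 dp, full precision carried).
To 3 decimal places, D = 0.245.

0.245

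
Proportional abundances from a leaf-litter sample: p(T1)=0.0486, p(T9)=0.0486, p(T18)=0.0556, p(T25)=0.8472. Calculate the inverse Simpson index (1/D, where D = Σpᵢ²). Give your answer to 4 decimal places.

1.3782

D = 0.0486² + 0.0486² + 0.0556² + 0.8472² = 0.0023620 + 0.0023620 + 0.0030914 + 0.7177478 = 0.7255631 (working shown to 7 dp, full precision carried).
So 1/D = 1.378240, i.e. 1.3782 to 4 decimal places.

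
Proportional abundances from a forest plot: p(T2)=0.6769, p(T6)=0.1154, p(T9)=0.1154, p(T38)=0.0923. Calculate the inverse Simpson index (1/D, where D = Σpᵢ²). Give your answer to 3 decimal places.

D = 0.6769² + 0.1154² + 0.1154² + 0.0923² = 0.458194 + 0.013317 + 0.013317 + 0.008519 = 0.493347 (working shown to 6 dp, full precision carried).
So 1/D = 2.02697, i.e. 2.027 to 3 decimal places.

2.027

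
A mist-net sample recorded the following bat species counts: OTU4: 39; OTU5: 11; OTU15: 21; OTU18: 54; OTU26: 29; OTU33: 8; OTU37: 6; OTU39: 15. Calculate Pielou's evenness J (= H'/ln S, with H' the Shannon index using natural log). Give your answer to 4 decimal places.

0.8911

Total N = 39+11+21+54+29+8+6+15 = 183, so the proportions are 0.213115, 0.060109, 0.114754, 0.295082, 0.15847, 0.043716, 0.032787, 0.081967 (working shown to 6 dp, full precision carried).
H' = −Σ pᵢ ln pᵢ = −((-0.329459) + (-0.169003) + (-0.248438) + (-0.360148) + (-0.291932) + (-0.136833) + (-0.112057) + (-0.205036)) = 1.852905.
With S = 8 species, ln S = 2.079442, so J = 1.852905/2.079442 = 0.891059, i.e. 0.8911 to 4 decimal places.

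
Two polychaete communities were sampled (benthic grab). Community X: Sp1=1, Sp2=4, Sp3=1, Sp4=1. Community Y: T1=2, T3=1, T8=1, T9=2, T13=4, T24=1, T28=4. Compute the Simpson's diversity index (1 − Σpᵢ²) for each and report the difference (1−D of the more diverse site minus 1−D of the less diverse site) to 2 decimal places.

0.20

Community X: N=7, proportions 0.142857, 0.571429, 0.142857, 0.142857, giving 1−D = 0.612245 (working shown to 6 dp, full precision carried).
Community Y: N=15, proportions 0.133333, 0.066667, 0.066667, 0.133333, 0.266667, 0.066667, 0.266667, giving 1−D = 0.808889.
Difference = |0.612245 − 0.808889| = 0.196644, i.e. 0.20 to 2 decimal places.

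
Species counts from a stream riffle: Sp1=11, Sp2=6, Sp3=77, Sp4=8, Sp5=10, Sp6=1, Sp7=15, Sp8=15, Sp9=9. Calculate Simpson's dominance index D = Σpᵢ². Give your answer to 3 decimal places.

Total N = 11+6+77+8+10+1+15+15+9 = 152, so the proportions are 0.07237, 0.03947, 0.50658, 0.05263, 0.06579, 0.00658, 0.09868, 0.09868, 0.05921 (working shown to 5 dp, full precision carried).
D = 0.07237² + 0.03947² + 0.50658² + 0.05263² + 0.06579² + 0.00658² + 0.09868² + 0.09868² + 0.05921² = 0.00524 + 0.00156 + 0.25662 + 0.00277 + 0.00433 + 0.00004 + 0.00974 + 0.00974 + 0.00351 = 0.29354.
To 3 decimal places, D = 0.294.

0.294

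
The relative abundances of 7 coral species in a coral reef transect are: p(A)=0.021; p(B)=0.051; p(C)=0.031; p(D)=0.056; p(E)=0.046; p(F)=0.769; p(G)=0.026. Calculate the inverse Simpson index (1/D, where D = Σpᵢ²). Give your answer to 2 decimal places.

D = 0.021² + 0.051² + 0.031² + 0.056² + 0.046² + 0.769² + 0.026² = 0.00044 + 0.00260 + 0.00096 + 0.00314 + 0.00212 + 0.59136 + 0.00068 = 0.60129 (working shown to 5 dp, full precision carried).
So 1/D = 1.6631, i.e. 1.66 to 2 decimal places.

1.66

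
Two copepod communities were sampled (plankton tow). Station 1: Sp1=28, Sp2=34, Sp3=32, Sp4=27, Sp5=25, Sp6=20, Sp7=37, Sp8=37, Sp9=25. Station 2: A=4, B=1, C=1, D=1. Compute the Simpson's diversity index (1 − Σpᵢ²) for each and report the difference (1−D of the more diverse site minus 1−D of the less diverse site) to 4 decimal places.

Station 1: N=265, proportions 0.10566, 0.128302, 0.120755, 0.101887, 0.09434, 0.075472, 0.139623, 0.139623, 0.09434, giving 1−D = 0.884927 (working shown to 6 dp, full precision carried).
Station 2: N=7, proportions 0.571429, 0.142857, 0.142857, 0.142857, giving 1−D = 0.612245.
Difference = |0.884927 − 0.612245| = 0.272682, i.e. 0.2727 to 4 decimal places.

0.2727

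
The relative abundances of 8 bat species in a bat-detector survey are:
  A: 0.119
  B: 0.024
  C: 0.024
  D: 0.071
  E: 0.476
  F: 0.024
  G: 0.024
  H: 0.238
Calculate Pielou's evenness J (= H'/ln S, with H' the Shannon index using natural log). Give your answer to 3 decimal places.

0.719

H' = −Σ pᵢ ln pᵢ = −((-0.25331) + (-0.08951) + (-0.08951) + (-0.18780) + (-0.35335) + (-0.08951) + (-0.08951) + (-0.34165)) = 1.49416 (working shown to 5 dp, full precision carried).
With S = 8 species, ln S = 2.07944, so J = 1.49416/2.07944 = 0.71854, i.e. 0.719 to 3 decimal places.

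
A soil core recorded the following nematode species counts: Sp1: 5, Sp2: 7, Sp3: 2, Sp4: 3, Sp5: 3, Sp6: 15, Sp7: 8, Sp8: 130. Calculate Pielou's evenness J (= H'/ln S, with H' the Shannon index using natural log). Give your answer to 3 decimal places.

0.478

Total N = 5+7+2+3+3+15+8+130 = 173, so the proportions are 0.0289, 0.04046, 0.01156, 0.01734, 0.01734, 0.08671, 0.04624, 0.75145 (working shown to 5 dp, full precision carried).
H' = −Σ pᵢ ln pᵢ = −((-0.10242) + (-0.12978) + (-0.05156) + (-0.07031) + (-0.07031) + (-0.21202) + (-0.14214) + (-0.21473)) = 0.99328.
With S = 8 species, ln S = 2.07944, so J = 0.99328/2.07944 = 0.47767, i.e. 0.478 to 3 decimal places.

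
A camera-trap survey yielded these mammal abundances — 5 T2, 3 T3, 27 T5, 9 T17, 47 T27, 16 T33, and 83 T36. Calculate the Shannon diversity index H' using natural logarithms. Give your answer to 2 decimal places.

1.50

Total N = 5+3+27+9+47+16+83 = 190, so the proportions are 0.0263, 0.0158, 0.1421, 0.0474, 0.2474, 0.0842, 0.4368 (working shown to 4 dp, full precision carried).
Each pᵢ ln pᵢ term: 0.0263×(-3.6376)=-0.0957, 0.0158×(-4.1484)=-0.0655, 0.1421×(-1.9512)=-0.2773, 0.0474×(-3.0498)=-0.1445, 0.2474×(-1.3969)=-0.3455, 0.0842×(-2.4744)=-0.2084, 0.4368×(-0.8282)=-0.3618.
Sum = -1.4987, so H' = 1.50.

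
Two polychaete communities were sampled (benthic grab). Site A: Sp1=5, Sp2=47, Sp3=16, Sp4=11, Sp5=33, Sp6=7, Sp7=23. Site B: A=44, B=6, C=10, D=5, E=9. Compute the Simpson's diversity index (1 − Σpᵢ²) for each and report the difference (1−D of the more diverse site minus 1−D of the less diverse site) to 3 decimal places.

0.186

Site A: N=142, proportions 0.03521, 0.33099, 0.11268, 0.07746, 0.23239, 0.0493, 0.16197, giving 1−D = 0.78784 (working shown to 5 dp, full precision carried).
Site B: N=74, proportions 0.59459, 0.08108, 0.13514, 0.06757, 0.12162, giving 1−D = 0.60226.
Difference = |0.78784 − 0.60226| = 0.18558, i.e. 0.186 to 3 decimal places.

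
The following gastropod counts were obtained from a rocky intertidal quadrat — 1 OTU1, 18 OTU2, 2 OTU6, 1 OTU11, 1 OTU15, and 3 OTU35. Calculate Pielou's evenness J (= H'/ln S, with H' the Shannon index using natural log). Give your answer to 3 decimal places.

Total N = 1+18+2+1+1+3 = 26, so the proportions are 0.03846, 0.69231, 0.07692, 0.03846, 0.03846, 0.11538 (working shown to 5 dp, full precision carried).
H' = −Σ pᵢ ln pᵢ = −((-0.12531) + (-0.25458) + (-0.19730) + (-0.12531) + (-0.12531) + (-0.24917)) = 1.07699.
With S = 6 species, ln S = 1.79176, so J = 1.07699/1.79176 = 0.60108, i.e. 0.601 to 3 decimal places.

0.601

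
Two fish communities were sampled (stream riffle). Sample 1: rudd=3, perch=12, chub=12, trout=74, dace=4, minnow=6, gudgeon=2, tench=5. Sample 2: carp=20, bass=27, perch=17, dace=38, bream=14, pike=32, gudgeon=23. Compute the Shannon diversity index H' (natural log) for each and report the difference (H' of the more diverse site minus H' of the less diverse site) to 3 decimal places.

Sample 1: N=118, proportions 0.02542, 0.10169, 0.10169, 0.62712, 0.0339, 0.05085, 0.01695, 0.04237, giving H' = 1.32015 (working shown to 5 dp, full precision carried).
Sample 2: N=171, proportions 0.11696, 0.15789, 0.09942, 0.22222, 0.08187, 0.18713, 0.1345, giving H' = 1.89452.
Difference = |1.32015 − 1.89452| = 0.57437, i.e. 0.574 to 3 decimal places.

0.574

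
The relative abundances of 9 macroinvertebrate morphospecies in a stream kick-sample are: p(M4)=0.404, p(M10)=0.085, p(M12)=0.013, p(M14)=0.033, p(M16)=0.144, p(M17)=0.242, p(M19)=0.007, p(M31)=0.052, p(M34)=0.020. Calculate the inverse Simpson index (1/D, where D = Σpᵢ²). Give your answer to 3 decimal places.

D = 0.404² + 0.085² + 0.013² + 0.033² + 0.144² + 0.242² + 0.007² + 0.052² + 0.02² = 0.1632160 + 0.0072250 + 0.0001690 + 0.0010890 + 0.0207360 + 0.0585640 + 0.0000490 + 0.0027040 + 0.0004000 = 0.2541520 (working shown to 7 dp, full precision carried).
So 1/D = 3.93465, i.e. 3.935 to 3 decimal places.

3.935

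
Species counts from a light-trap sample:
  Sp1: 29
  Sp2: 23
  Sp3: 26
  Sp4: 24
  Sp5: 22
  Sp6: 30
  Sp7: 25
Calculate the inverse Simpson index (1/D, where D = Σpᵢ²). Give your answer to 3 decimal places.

6.919

Total N = 29+23+26+24+22+30+25 = 179, so the proportions are 0.1620112, 0.1284916, 0.1452514, 0.1340782, 0.122905, 0.1675978, 0.1396648 (working shown to 7 dp, full precision carried).
D = 0.1620112² + 0.1284916² + 0.1452514² + 0.1340782² + 0.122905² + 0.1675978² + 0.1396648² = 0.0262476 + 0.0165101 + 0.0210980 + 0.0179770 + 0.0151056 + 0.0280890 + 0.0195063 = 0.1445336.
So 1/D = 6.91881, i.e. 6.919 to 3 decimal places.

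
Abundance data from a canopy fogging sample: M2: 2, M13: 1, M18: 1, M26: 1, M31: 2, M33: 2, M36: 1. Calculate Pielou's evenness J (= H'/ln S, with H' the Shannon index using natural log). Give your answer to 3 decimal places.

Total N = 2+1+1+1+2+2+1 = 10, so the proportions are 0.2, 0.1, 0.1, 0.1, 0.2, 0.2, 0.1 (working shown to 5 dp, full precision carried).
H' = −Σ pᵢ ln pᵢ = −((-0.32189) + (-0.23026) + (-0.23026) + (-0.23026) + (-0.32189) + (-0.32189) + (-0.23026)) = 1.88670.
With S = 7 species, ln S = 1.94591, so J = 1.88670/1.94591 = 0.96957, i.e. 0.970 to 3 decimal places.

0.970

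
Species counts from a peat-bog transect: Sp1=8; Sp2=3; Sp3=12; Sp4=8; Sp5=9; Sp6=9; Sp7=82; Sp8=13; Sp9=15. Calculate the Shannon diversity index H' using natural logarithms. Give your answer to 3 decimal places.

Total N = 8+3+12+8+9+9+82+13+15 = 159, so the proportions are 0.05031, 0.01887, 0.07547, 0.05031, 0.0566, 0.0566, 0.51572, 0.08176, 0.09434 (working shown to 5 dp, full precision carried).
Each pᵢ ln pᵢ term: 0.05031×(-2.98946)=-0.15041, 0.01887×(-3.97029)=-0.07491, 0.07547×(-2.58400)=-0.19502, 0.05031×(-2.98946)=-0.15041, 0.0566×(-2.87168)=-0.16255, 0.0566×(-2.87168)=-0.16255, 0.51572×(-0.66218)=-0.34150, 0.08176×(-2.50395)=-0.20473, 0.09434×(-2.36085)=-0.22272.
Sum = -1.66480, so H' = 1.665.

1.665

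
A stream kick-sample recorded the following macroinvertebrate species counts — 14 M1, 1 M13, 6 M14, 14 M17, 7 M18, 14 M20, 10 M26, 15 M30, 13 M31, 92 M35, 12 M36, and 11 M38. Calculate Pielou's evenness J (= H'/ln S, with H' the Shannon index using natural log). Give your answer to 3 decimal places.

Total N = 14+1+6+14+7+14+10+15+13+92+12+11 = 209, so the proportions are 0.06699, 0.00478, 0.02871, 0.06699, 0.03349, 0.06699, 0.04785, 0.07177, 0.0622, 0.44019, 0.05742, 0.05263 (working shown to 5 dp, full precision carried).
H' = −Σ pᵢ ln pᵢ = −((-0.18108) + (-0.02556) + (-0.10193) + (-0.18108) + (-0.11376) + (-0.18108) + (-0.14544) + (-0.18906) + (-0.17276) + (-0.36120) + (-0.16406) + (-0.15497)) = 1.97198.
With S = 12 species, ln S = 2.48491, so J = 1.97198/2.48491 = 0.79358, i.e. 0.794 to 3 decimal places.

0.794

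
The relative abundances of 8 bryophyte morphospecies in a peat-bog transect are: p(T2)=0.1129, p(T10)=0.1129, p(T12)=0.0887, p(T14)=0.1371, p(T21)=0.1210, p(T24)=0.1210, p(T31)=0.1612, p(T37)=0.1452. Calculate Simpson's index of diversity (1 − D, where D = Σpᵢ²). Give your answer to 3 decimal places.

D = 0.1129² + 0.1129² + 0.0887² + 0.1371² + 0.121² + 0.121² + 0.1612² + 0.1452² = 0.01275 + 0.01275 + 0.00787 + 0.01880 + 0.01464 + 0.01464 + 0.02599 + 0.02108 = 0.12851 (working shown to 5 dp, full precision carried).
So 1 − D = 0.87149, i.e. 0.871 to 3 decimal places.

0.871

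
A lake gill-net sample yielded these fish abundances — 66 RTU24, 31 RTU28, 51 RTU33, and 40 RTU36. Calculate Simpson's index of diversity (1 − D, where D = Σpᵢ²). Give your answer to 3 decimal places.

0.731

Total N = 66+31+51+40 = 188, so the proportions are 0.35106, 0.16489, 0.27128, 0.21277 (working shown to 5 dp, full precision carried).
D = 0.35106² + 0.16489² + 0.27128² + 0.21277² = 0.12325 + 0.02719 + 0.07359 + 0.04527 = 0.26930.
So 1 − D = 0.73070, i.e. 0.731 to 3 decimal places.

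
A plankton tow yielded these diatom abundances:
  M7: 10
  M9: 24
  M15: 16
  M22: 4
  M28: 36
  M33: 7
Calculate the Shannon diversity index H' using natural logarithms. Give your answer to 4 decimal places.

1.5661

Total N = 10+24+16+4+36+7 = 97, so the proportions are 0.103093, 0.247423, 0.164948, 0.041237, 0.371134, 0.072165 (working shown to 6 dp, full precision carried).
Each pᵢ ln pᵢ term: 0.103093×(-2.272126)=-0.234240, 0.247423×(-1.396657)=-0.345565, 0.164948×(-1.802122)=-0.297257, 0.041237×(-3.188417)=-0.131481, 0.371134×(-0.991192)=-0.367865, 0.072165×(-2.628801)=-0.189707.
Sum = -1.566115, so H' = 1.5661.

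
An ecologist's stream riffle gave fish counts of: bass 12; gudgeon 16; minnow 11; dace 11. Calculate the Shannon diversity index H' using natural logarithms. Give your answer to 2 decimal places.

Total N = 12+16+11+11 = 50, so the proportions are 0.24, 0.32, 0.22, 0.22 (working shown to 4 dp, full precision carried).
Each pᵢ ln pᵢ term: 0.24×(-1.4271)=-0.3425, 0.32×(-1.1394)=-0.3646, 0.22×(-1.5141)=-0.3331, 0.22×(-1.5141)=-0.3331.
Sum = -1.3733, so H' = 1.37.

1.37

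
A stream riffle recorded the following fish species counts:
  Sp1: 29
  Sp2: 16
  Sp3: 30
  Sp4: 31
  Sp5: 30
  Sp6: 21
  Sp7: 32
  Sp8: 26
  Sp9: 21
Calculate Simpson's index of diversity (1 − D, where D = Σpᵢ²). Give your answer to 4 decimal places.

Total N = 29+16+30+31+30+21+32+26+21 = 236, so the proportions are 0.122881, 0.067797, 0.127119, 0.131356, 0.127119, 0.088983, 0.135593, 0.110169, 0.088983 (working shown to 6 dp, full precision carried).
D = 0.122881² + 0.067797² + 0.127119² + 0.131356² + 0.127119² + 0.088983² + 0.135593² + 0.110169² + 0.088983² = 0.015100 + 0.004596 + 0.016159 + 0.017254 + 0.016159 + 0.007918 + 0.018386 + 0.012137 + 0.007918 = 0.115628.
So 1 − D = 0.884372, i.e. 0.8844 to 4 decimal places.

0.8844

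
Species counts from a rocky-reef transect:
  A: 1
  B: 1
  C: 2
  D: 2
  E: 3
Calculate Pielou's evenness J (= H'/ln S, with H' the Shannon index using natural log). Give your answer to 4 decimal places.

Total N = 1+1+2+2+3 = 9, so the proportions are 0.111111, 0.111111, 0.222222, 0.222222, 0.333333 (working shown to 6 dp, full precision carried).
H' = −Σ pᵢ ln pᵢ = −((-0.244136) + (-0.244136) + (-0.334239) + (-0.334239) + (-0.366204)) = 1.522955.
With S = 5 species, ln S = 1.609438, so J = 1.522955/1.609438 = 0.946265, i.e. 0.9463 to 4 decimal places.

0.9463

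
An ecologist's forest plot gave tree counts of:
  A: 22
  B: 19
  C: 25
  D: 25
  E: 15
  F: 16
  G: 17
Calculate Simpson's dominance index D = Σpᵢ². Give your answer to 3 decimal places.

Total N = 22+19+25+25+15+16+17 = 139, so the proportions are 0.15827, 0.13669, 0.17986, 0.17986, 0.10791, 0.11511, 0.1223 (working shown to 5 dp, full precision carried).
D = 0.15827² + 0.13669² + 0.17986² + 0.17986² + 0.10791² + 0.11511² + 0.1223² = 0.02505 + 0.01868 + 0.03235 + 0.03235 + 0.01165 + 0.01325 + 0.01496 = 0.14828.
To 3 decimal places, D = 0.148.

0.148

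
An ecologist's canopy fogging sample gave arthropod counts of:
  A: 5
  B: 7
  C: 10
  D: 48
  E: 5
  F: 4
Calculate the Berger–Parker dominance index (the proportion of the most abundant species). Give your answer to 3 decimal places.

0.608

Total N = 5+7+10+48+5+4 = 79, so the proportions are 0.06329, 0.08861, 0.12658, 0.60759, 0.06329, 0.05063 (working shown to 5 dp, full precision carried).
The largest proportion is 0.60759, i.e. d = 0.608 to 3 decimal places.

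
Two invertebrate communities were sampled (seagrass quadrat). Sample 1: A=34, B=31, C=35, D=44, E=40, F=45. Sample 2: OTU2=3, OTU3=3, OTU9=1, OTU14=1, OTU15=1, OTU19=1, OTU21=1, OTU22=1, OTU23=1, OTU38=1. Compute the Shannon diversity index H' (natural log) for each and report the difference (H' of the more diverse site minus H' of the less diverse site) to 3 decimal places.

Sample 1: N=229, proportions 0.1484716, 0.1353712, 0.1528384, 0.1921397, 0.1746725, 0.1965066, giving H' = 1.7824278 (working shown to 7 dp, full precision carried).
Sample 2: N=14, proportions 0.2142857, 0.2142857, 0.0714286, 0.0714286, 0.0714286, 0.0714286, 0.0714286, 0.0714286, 0.0714286, 0.0714286, giving H' = 2.1682235.
Difference = |1.7824278 − 2.1682235| = 0.3857957, i.e. 0.386 to 3 decimal places.

0.386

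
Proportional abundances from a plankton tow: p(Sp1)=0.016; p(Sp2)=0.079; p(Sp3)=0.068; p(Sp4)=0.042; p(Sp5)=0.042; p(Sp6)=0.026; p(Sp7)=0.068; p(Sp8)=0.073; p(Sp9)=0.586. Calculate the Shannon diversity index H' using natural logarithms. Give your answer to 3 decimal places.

1.498

Each pᵢ ln pᵢ term (working shown to 5 dp, full precision carried): 0.016×(-4.13517)=-0.06616, 0.079×(-2.53831)=-0.20053, 0.068×(-2.68825)=-0.18280, 0.042×(-3.17009)=-0.13314, 0.042×(-3.17009)=-0.13314, 0.026×(-3.64966)=-0.09489, 0.068×(-2.68825)=-0.18280, 0.073×(-2.61730)=-0.19106, 0.586×(-0.53444)=-0.31318.
Sum = -1.49771, so H' = 1.498.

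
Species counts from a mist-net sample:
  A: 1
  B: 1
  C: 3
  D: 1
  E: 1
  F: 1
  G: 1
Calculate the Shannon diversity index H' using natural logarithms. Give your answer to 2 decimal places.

1.83

Total N = 1+1+3+1+1+1+1 = 9, so the proportions are 0.1111, 0.1111, 0.3333, 0.1111, 0.1111, 0.1111, 0.1111 (working shown to 4 dp, full precision carried).
Each pᵢ ln pᵢ term: 0.1111×(-2.1972)=-0.2441, 0.1111×(-2.1972)=-0.2441, 0.3333×(-1.0986)=-0.3662, 0.1111×(-2.1972)=-0.2441, 0.1111×(-2.1972)=-0.2441, 0.1111×(-2.1972)=-0.2441, 0.1111×(-2.1972)=-0.2441.
Sum = -1.8310, so H' = 1.83.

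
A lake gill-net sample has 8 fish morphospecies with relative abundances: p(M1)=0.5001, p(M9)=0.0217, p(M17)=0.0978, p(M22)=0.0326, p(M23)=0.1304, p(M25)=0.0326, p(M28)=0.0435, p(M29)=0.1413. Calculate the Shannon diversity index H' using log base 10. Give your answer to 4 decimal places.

0.6770

Each pᵢ log₁₀ pᵢ term (working shown to 6 dp, full precision carried): 0.5001×(-0.300943)=-0.150502, 0.0217×(-1.663540)=-0.036099, 0.0978×(-1.009661)=-0.098745, 0.0326×(-1.486782)=-0.048469, 0.1304×(-0.884722)=-0.115368, 0.0326×(-1.486782)=-0.048469, 0.0435×(-1.361511)=-0.059226, 0.1413×(-0.849858)=-0.120085.
Sum = -0.676962, so H' = 0.6770.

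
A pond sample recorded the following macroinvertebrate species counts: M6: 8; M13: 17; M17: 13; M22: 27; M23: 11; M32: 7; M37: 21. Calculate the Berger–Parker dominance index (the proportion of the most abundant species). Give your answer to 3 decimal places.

Total N = 8+17+13+27+11+7+21 = 104, so the proportions are 0.07692, 0.16346, 0.125, 0.25962, 0.10577, 0.06731, 0.20192 (working shown to 5 dp, full precision carried).
The largest proportion is 0.25962, i.e. d = 0.260 to 3 decimal places.

0.260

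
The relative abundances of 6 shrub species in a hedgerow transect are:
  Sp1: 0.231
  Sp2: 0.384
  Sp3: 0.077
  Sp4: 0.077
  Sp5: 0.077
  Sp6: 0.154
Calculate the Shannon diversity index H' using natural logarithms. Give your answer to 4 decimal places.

Each pᵢ ln pᵢ term (working shown to 6 dp, full precision carried): 0.231×(-1.465338)=-0.338493, 0.384×(-0.957113)=-0.367531, 0.077×(-2.563950)=-0.197424, 0.077×(-2.563950)=-0.197424, 0.077×(-2.563950)=-0.197424, 0.154×(-1.870803)=-0.288104.
Sum = -1.586400, so H' = 1.5864.

1.5864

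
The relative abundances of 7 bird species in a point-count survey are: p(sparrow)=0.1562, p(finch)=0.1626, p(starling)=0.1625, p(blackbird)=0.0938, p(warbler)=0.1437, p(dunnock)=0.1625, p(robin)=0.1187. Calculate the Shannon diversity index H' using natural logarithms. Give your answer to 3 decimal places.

1.930

Each pᵢ ln pᵢ term (working shown to 5 dp, full precision carried): 0.1562×(-1.85662)=-0.29000, 0.1626×(-1.81646)=-0.29536, 0.1625×(-1.81708)=-0.29528, 0.0938×(-2.36659)=-0.22199, 0.1437×(-1.94003)=-0.27878, 0.1625×(-1.81708)=-0.29528, 0.1187×(-2.13116)=-0.25297.
Sum = -1.92965, so H' = 1.930.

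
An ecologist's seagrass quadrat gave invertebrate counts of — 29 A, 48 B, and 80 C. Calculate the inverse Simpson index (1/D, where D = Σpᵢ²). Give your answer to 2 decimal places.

2.58

Total N = 29+48+80 = 157, so the proportions are 0.18471, 0.30573, 0.50955 (working shown to 5 dp, full precision carried).
D = 0.18471² + 0.30573² + 0.50955² = 0.03412 + 0.09347 + 0.25965 = 0.38724.
So 1/D = 2.5824, i.e. 2.58 to 2 decimal places.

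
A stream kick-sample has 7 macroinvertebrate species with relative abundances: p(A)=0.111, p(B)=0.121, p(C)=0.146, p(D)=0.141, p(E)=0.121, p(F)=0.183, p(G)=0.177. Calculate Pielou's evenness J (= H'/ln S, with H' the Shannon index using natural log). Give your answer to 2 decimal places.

H' = −Σ pᵢ ln pᵢ = −((-0.2440) + (-0.2555) + (-0.2809) + (-0.2762) + (-0.2555) + (-0.3108) + (-0.3065)) = 1.9295 (working shown to 4 dp, full precision carried).
With S = 7 species, ln S = 1.9459, so J = 1.9295/1.9459 = 0.9916, i.e. 0.99 to 2 decimal places.

0.99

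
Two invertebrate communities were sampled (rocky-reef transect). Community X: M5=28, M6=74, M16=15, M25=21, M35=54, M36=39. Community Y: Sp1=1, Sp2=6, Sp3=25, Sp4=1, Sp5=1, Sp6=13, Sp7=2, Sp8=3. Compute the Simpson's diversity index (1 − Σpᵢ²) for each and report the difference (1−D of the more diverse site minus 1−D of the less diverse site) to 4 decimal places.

Community X: N=231, proportions 0.121212, 0.320346, 0.064935, 0.090909, 0.233766, 0.168831, giving 1−D = 0.787054 (working shown to 6 dp, full precision carried).
Community Y: N=52, proportions 0.019231, 0.115385, 0.480769, 0.019231, 0.019231, 0.25, 0.038462, 0.057692, giving 1−D = 0.687130.
Difference = |0.787054 − 0.687130| = 0.099924, i.e. 0.0999 to 4 decimal places.

0.0999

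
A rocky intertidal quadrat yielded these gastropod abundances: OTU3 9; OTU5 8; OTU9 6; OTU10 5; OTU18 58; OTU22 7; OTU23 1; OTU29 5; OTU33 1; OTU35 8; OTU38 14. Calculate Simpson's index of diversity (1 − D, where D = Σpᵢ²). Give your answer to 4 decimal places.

Total N = 9+8+6+5+58+7+1+5+1+8+14 = 122, so the proportions are 0.07377, 0.065574, 0.04918, 0.040984, 0.47541, 0.057377, 0.008197, 0.040984, 0.008197, 0.065574, 0.114754 (working shown to 6 dp, full precision carried).
D = 0.07377² + 0.065574² + 0.04918² + 0.040984² + 0.47541² + 0.057377² + 0.008197² + 0.040984² + 0.008197² + 0.065574² + 0.114754² = 0.005442 + 0.004300 + 0.002419 + 0.001680 + 0.226015 + 0.003292 + 0.000067 + 0.001680 + 0.000067 + 0.004300 + 0.013169 = 0.262429.
So 1 − D = 0.737571, i.e. 0.7376 to 4 decimal places.

0.7376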